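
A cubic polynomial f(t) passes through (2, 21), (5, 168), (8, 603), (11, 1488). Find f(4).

Forward differences of the values at t = 2, 5, 8, 11:
  f  : 21  168  603  1488
  Δ  : 147  435  885
  Δ^2: 288  450
  Δ^3: 162
The third differences are constant, confirming degree 3.
Interpolating (Newton forward form) and evaluating at t = 4 gives f(4) = 95.

95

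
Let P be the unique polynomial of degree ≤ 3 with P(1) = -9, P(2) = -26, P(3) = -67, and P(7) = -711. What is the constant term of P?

Write P(t) = at^3 + bt^2 + ct + d. Substituting each data point gives a linear system:
  a + b + c + d = -9
  8a + 4b + 2c + d = -26
  27a + 9b + 3c + d = -67
  343a + 49b + 7c + d = -711
Solving the system yields a = -2, b = 0, c = -3, d = -4.
So P(t) = -2t³ - 3t - 4.
The constant term is -4.

-4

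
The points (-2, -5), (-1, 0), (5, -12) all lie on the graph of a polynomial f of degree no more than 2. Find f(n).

f(n) = -n^2 + 2n + 3

Write f(n) = an^2 + bn + c. Substituting each data point gives a linear system:
  4a - 2b + c = -5
  a - b + c = 0
  25a + 5b + c = -12
Solving the system yields a = -1, b = 2, c = 3.
So f(n) = -n^2 + 2n + 3.
Check: f(-1) = 0. ✓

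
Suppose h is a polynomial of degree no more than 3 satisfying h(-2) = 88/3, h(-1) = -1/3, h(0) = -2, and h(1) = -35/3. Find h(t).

h(t) = -6t^3 - 4t^2 + (1/3)t - 2

Write h(t) = at^3 + bt^2 + ct + d. Substituting each data point gives a linear system:
  -8a + 4b - 2c + d = 88/3
  -a + b - c + d = -1/3
  d = -2
  a + b + c + d = -35/3
Solving the system yields a = -6, b = -4, c = 1/3, d = -2.
So h(t) = -6t^3 - 4t^2 + (1/3)t - 2.
Check: h(-1) = -1/3. ✓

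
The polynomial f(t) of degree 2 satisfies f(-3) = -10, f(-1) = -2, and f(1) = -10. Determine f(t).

f(t) = -2t^2 - 4t - 4

Write f(t) = at^2 + bt + c. Substituting each data point gives a linear system:
  9a - 3b + c = -10
  a - b + c = -2
  a + b + c = -10
Solving the system yields a = -2, b = -4, c = -4.
So f(t) = -2t² - 4t - 4.
Check: f(-3) = -10. ✓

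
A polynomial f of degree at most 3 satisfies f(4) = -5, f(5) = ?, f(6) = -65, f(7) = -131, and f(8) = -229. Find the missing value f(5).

-25

On equispaced nodes a degree-3 polynomial has vanishing fourth forward difference, so
  f(4) - 4·f(5) + 6·f(6) - 4·f(7) + f(8) = 0.
Substituting the known values and solving for f(5):
  -4·f(5) = 100
  f(5) = -25.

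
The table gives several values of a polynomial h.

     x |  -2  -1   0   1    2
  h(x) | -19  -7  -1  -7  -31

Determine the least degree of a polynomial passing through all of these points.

Forward differences of the values at x = -2, -1, 0, 1, 2:
  h  : -19  -7  -1  -7  -31
  Δ  : 12  6  -6  -24
  Δ^2: -6  -12  -18
  Δ^3: -6  -6
  Δ^4: 0
The third differences are constant (-6) and nonzero, while all higher differences vanish, so the minimal degree is 3.

3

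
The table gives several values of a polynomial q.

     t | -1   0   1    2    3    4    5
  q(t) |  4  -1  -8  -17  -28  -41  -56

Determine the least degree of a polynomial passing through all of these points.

2

Forward differences of the values at t = -1, 0, 1, 2, 3, 4, 5:
  q  : 4  -1  -8  -17  -28  -41  -56
  Δ  : -5  -7  -9  -11  -13  -15
  Δ^2: -2  -2  -2  -2  -2
  Δ^3: 0  0  0  0
  Δ^4: 0  0  0
  Δ^5: 0  0
  Δ^6: 0
The second differences are constant (-2) and nonzero, while all higher differences vanish, so the minimal degree is 2.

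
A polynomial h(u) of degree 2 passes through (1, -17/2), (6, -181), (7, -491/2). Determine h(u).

Using the Lagrange interpolation formula with nodes 1, 6, 7:
  L_0(u) = (u - 6)(u - 7) / 30
  L_1(u) = (u - 1)(u - 7) / -5
  L_2(u) = (u - 1)(u - 6) / 6
Then h(u) = -17/2·L_0(u) - 181·L_1(u) - 491/2·L_2(u).
Expanding and collecting terms gives h(u) = -5u² + (1/2)u - 4.
Check: h(7) = -491/2. ✓

h(u) = -5u^2 + (1/2)u - 4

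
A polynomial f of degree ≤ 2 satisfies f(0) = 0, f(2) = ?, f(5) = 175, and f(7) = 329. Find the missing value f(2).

The 3 known points determine the degree-2 polynomial uniquely.
Write f(u) = au^2 + bu + c. Substituting each data point gives a linear system:
  c = 0
  25a + 5b + c = 175
  49a + 7b + c = 329
Solving the system yields a = 6, b = 5, c = 0.
So f(u) = 6u^2 + 5u.
Then f(2) = 34.

34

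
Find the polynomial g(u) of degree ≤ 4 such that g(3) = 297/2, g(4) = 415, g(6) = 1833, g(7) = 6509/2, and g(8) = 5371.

Write g(u) = au^4 + bu^3 + cu^2 + du + e. Substituting each data point gives a linear system:
  81a + 27b + 9c + 3d + e = 297/2
  256a + 64b + 16c + 4d + e = 415
  1296a + 216b + 36c + 6d + e = 1833
  2401a + 343b + 49c + 7d + e = 6509/2
  4096a + 512b + 64c + 8d + e = 5371
Solving the system yields a = 1, b = 5/2, c = 0, d = -1, e = 3.
So g(u) = u^4 + (5/2)u^3 - u + 3.
Check: g(3) = 297/2. ✓

g(u) = u^4 + (5/2)u^3 - u + 3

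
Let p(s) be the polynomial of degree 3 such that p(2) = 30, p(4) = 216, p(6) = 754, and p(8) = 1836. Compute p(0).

Using the Lagrange interpolation formula with nodes 2, 4, 6, 8:
  L_0(s) = (s - 4)(s - 6)(s - 8) / -48
  L_1(s) = (s - 2)(s - 6)(s - 8) / 16
  L_2(s) = (s - 2)(s - 4)(s - 8) / -16
  L_3(s) = (s - 2)(s - 4)(s - 6) / 48
Then p(s) = 30·L_0(s) + 216·L_1(s) + 754·L_2(s) + 1836·L_3(s).
Expanding and collecting terms gives p(s) = 4s^3 - 4s^2 + 5s + 4.
Evaluating at s = 0: p(0) = 4.

4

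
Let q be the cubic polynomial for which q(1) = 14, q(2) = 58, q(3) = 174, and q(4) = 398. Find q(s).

Write q(s) = as^3 + bs^2 + cs + d. Substituting each data point gives a linear system:
  a + b + c + d = 14
  8a + 4b + 2c + d = 58
  27a + 9b + 3c + d = 174
  64a + 16b + 4c + d = 398
Solving the system yields a = 6, b = 0, c = 2, d = 6.
So q(s) = 6s^3 + 2s + 6.
Check: q(2) = 58. ✓

q(s) = 6s^3 + 2s + 6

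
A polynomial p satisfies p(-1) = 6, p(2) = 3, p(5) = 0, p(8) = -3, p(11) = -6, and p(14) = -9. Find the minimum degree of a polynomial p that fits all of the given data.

1

Forward differences of the values at s = -1, 2, 5, 8, 11, 14:
  p  : 6  3  0  -3  -6  -9
  Δ  : -3  -3  -3  -3  -3
  Δ^2: 0  0  0  0
  Δ^3: 0  0  0
  Δ^4: 0  0
  Δ^5: 0
The first differences are constant (-3) and nonzero, while all higher differences vanish, so the minimal degree is 1.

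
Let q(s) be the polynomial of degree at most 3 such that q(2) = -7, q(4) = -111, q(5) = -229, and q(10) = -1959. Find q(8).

-991

Write q(s) = as^3 + bs^2 + cs + d. Substituting each data point gives a linear system:
  8a + 4b + 2c + d = -7
  64a + 16b + 4c + d = -111
  125a + 25b + 5c + d = -229
  1000a + 100b + 10c + d = -1959
Solving the system yields a = -2, b = 0, c = 4, d = 1.
So q(s) = -2s^3 + 4s + 1.
Then q(8) = -991.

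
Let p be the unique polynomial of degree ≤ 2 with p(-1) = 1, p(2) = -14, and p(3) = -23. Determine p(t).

p(t) = -t^2 - 4t - 2

Write p(t) = at^2 + bt + c. Substituting each data point gives a linear system:
  a - b + c = 1
  4a + 2b + c = -14
  9a + 3b + c = -23
Solving the system yields a = -1, b = -4, c = -2.
So p(t) = -t² - 4t - 2.
Check: p(-1) = 1. ✓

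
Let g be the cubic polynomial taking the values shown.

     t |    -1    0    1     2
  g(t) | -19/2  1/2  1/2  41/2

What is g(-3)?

-359/2

Using the Lagrange interpolation formula with nodes -1, 0, 1, 2:
  L_0(t) = t(t - 1)(t - 2) / -6
  L_1(t) = (t + 1)(t - 1)(t - 2) / 2
  L_2(t) = (t + 1)t(t - 2) / -2
  L_3(t) = (t + 1)t(t - 1) / 6
Then g(t) = -19/2·L_0(t) + 1/2·L_1(t) + 1/2·L_2(t) + 41/2·L_3(t).
Expanding and collecting terms gives g(t) = 5t³ - 5t² + 1/2.
Evaluating at t = -3: g(-3) = -359/2.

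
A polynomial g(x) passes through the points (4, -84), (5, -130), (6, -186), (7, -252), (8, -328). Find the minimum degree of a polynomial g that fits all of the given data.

2

Forward differences of the values at x = 4, 5, 6, 7, 8:
  g  : -84  -130  -186  -252  -328
  Δ  : -46  -56  -66  -76
  Δ^2: -10  -10  -10
  Δ^3: 0  0
  Δ^4: 0
The second differences are constant (-10) and nonzero, while all higher differences vanish, so the minimal degree is 2.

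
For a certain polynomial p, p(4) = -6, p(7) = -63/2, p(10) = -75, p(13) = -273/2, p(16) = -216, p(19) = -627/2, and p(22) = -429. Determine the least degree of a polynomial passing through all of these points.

2

Forward differences of the values at n = 4, 7, 10, 13, 16, 19, 22:
  p  : -6  -63/2  -75  -273/2  -216  -627/2  -429
  Δ  : -51/2  -87/2  -123/2  -159/2  -195/2  -231/2
  Δ^2: -18  -18  -18  -18  -18
  Δ^3: 0  0  0  0
  Δ^4: 0  0  0
  Δ^5: 0  0
  Δ^6: 0
The second differences are constant (-18) and nonzero, while all higher differences vanish, so the minimal degree is 2.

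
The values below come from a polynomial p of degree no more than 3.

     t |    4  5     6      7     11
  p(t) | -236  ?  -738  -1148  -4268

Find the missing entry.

The 4 known points determine the degree-3 polynomial uniquely.
Write p(t) = at^3 + bt^2 + ct + d. Substituting each data point gives a linear system:
  64a + 16b + 4c + d = -236
  216a + 36b + 6c + d = -738
  343a + 49b + 7c + d = -1148
  1331a + 121b + 11c + d = -4268
Solving the system yields a = -3, b = -2, c = -3, d = 0.
So p(t) = -3t³ - 2t² - 3t.
Then p(5) = -440.

-440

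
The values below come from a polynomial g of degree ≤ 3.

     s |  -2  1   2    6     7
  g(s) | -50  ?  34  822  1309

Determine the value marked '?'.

The 4 known points determine the degree-3 polynomial uniquely.
Write g(s) = as^3 + bs^2 + cs + d. Substituting each data point gives a linear system:
  -8a + 4b - 2c + d = -50
  8a + 4b + 2c + d = 34
  216a + 36b + 6c + d = 822
  343a + 49b + 7c + d = 1309
Solving the system yields a = 4, b = -2, c = 5, d = 0.
So g(s) = 4s³ - 2s² + 5s.
Then g(1) = 7.

7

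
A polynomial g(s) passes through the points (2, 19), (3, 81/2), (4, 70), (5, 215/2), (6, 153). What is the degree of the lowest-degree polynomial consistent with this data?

Forward differences of the values at s = 2, 3, 4, 5, 6:
  g  : 19  81/2  70  215/2  153
  Δ  : 43/2  59/2  75/2  91/2
  Δ^2: 8  8  8
  Δ^3: 0  0
  Δ^4: 0
The second differences are constant (8) and nonzero, while all higher differences vanish, so the minimal degree is 2.

2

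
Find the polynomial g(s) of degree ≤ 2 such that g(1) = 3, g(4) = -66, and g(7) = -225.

g(s) = -5s^2 + 2s + 6

Using the Lagrange interpolation formula with nodes 1, 4, 7:
  L_0(s) = (s - 4)(s - 7) / 18
  L_1(s) = (s - 1)(s - 7) / -9
  L_2(s) = (s - 1)(s - 4) / 18
Then g(s) = 3·L_0(s) - 66·L_1(s) - 225·L_2(s).
Expanding and collecting terms gives g(s) = -5s² + 2s + 6.
Check: g(7) = -225. ✓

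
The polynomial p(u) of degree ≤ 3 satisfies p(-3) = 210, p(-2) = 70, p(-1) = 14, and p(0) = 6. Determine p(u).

p(u) = -6u^3 + 6u^2 + 4u + 6

Write p(u) = au^3 + bu^2 + cu + d. Substituting each data point gives a linear system:
  -27a + 9b - 3c + d = 210
  -8a + 4b - 2c + d = 70
  -a + b - c + d = 14
  d = 6
Solving the system yields a = -6, b = 6, c = 4, d = 6.
So p(u) = -6u³ + 6u² + 4u + 6.
Check: p(-2) = 70. ✓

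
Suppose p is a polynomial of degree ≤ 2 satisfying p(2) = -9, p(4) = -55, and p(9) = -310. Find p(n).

p(n) = -4n^2 + n + 5

Write p(n) = an^2 + bn + c. Substituting each data point gives a linear system:
  4a + 2b + c = -9
  16a + 4b + c = -55
  81a + 9b + c = -310
Solving the system yields a = -4, b = 1, c = 5.
So p(n) = -4n^2 + n + 5.
Check: p(4) = -55. ✓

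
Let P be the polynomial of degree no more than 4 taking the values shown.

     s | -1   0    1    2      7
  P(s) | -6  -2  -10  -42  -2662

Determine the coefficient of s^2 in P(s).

-5

Write P(s) = as^4 + bs^3 + cs^2 + ds + e. Substituting each data point gives a linear system:
  a - b + c - d + e = -6
  e = -2
  a + b + c + d + e = -10
  16a + 8b + 4c + 2d + e = -42
  2401a + 343b + 49c + 7d + e = -2662
Solving the system yields a = -1, b = 0, c = -5, d = -2, e = -2.
So P(s) = -s^4 - 5s^2 - 2s - 2.
The coefficient of s^2 is -5.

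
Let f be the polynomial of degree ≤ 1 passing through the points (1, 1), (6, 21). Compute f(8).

Write f(x) = ax + b. Substituting each data point gives a linear system:
  a + b = 1
  6a + b = 21
Solving the system yields a = 4, b = -3.
So f(x) = 4x - 3.
Then f(8) = 29.

29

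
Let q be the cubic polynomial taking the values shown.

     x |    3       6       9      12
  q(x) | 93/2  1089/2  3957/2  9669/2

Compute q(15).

Forward differences of the values at x = 3, 6, 9, 12:
  q  : 93/2  1089/2  3957/2  9669/2
  Δ  : 498  1434  2856
  Δ^2: 936  1422
  Δ^3: 486
The third differences are constant, confirming degree 3.
Interpolating (Newton forward form) and evaluating at x = 15 gives q(15) = 19197/2.

19197/2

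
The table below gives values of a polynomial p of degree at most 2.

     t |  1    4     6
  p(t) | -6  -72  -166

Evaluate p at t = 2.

-18

Write p(t) = at^2 + bt + c. Substituting each data point gives a linear system:
  a + b + c = -6
  16a + 4b + c = -72
  36a + 6b + c = -166
Solving the system yields a = -5, b = 3, c = -4.
So p(t) = -5t^2 + 3t - 4.
Then p(2) = -18.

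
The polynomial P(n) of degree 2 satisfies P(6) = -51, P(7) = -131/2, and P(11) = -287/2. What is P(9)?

Using the Lagrange interpolation formula with nodes 6, 7, 11:
  L_0(n) = (n - 7)(n - 11) / 5
  L_1(n) = (n - 6)(n - 11) / -4
  L_2(n) = (n - 6)(n - 7) / 20
Then P(n) = -51·L_0(n) - 131/2·L_1(n) - 287/2·L_2(n).
Expanding and collecting terms gives P(n) = -n^2 - (3/2)n - 6.
Evaluating at n = 9: P(9) = -201/2.

-201/2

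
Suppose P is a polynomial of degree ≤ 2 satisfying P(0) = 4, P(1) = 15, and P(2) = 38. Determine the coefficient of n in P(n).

5

Write P(n) = an^2 + bn + c. Substituting each data point gives a linear system:
  c = 4
  a + b + c = 15
  4a + 2b + c = 38
Solving the system yields a = 6, b = 5, c = 4.
So P(n) = 6n^2 + 5n + 4.
The coefficient of n is 5.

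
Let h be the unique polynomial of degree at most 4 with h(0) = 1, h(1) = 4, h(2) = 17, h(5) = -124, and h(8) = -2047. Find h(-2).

Using the Lagrange interpolation formula with nodes 0, 1, 2, 5, 8:
  L_0(u) = (u - 1)(u - 2)(u - 5)(u - 8) / 80
  L_1(u) = u(u - 2)(u - 5)(u - 8) / -28
  L_2(u) = u(u - 1)(u - 5)(u - 8) / 36
  L_3(u) = u(u - 1)(u - 2)(u - 8) / -180
  L_4(u) = u(u - 1)(u - 2)(u - 5) / 1008
Then h(u) = 1·L_0(u) + 4·L_1(u) + 17·L_2(u) - 124·L_3(u) - 2047·L_4(u).
Expanding and collecting terms gives h(u) = -u^4 + 4u^3 + 1.
Evaluating at u = -2: h(-2) = -47.

-47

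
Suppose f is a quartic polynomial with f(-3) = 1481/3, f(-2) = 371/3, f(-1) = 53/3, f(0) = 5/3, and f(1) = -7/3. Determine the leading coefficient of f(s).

4

Write f(s) = as^4 + bs^3 + cs^2 + ds + e. Substituting each data point gives a linear system:
  81a - 27b + 9c - 3d + e = 1481/3
  16a - 8b + 4c - 2d + e = 371/3
  a - b + c - d + e = 53/3
  e = 5/3
  a + b + c + d + e = -7/3
Solving the system yields a = 4, b = -5, c = 2, d = -5, e = 5/3.
So f(s) = 4s^4 - 5s^3 + 2s^2 - 5s + 5/3.
The leading coefficient is 4.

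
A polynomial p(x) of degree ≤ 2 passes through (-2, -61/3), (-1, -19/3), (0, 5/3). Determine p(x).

p(x) = -3x^2 + 5x + 5/3

Using the Lagrange interpolation formula with nodes -2, -1, 0:
  L_0(x) = (x + 1)x / 2
  L_1(x) = (x + 2)x / -1
  L_2(x) = (x + 2)(x + 1) / 2
Then p(x) = -61/3·L_0(x) - 19/3·L_1(x) + 5/3·L_2(x).
Expanding and collecting terms gives p(x) = -3x^2 + 5x + 5/3.
Check: p(0) = 5/3. ✓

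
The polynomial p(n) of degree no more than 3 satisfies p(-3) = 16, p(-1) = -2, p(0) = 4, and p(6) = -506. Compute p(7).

-794

Write p(n) = an^3 + bn^2 + cn + d. Substituting each data point gives a linear system:
  -27a + 9b - 3c + d = 16
  -a + b - c + d = -2
  d = 4
  216a + 36b + 6c + d = -506
Solving the system yields a = -2, b = -3, c = 5, d = 4.
So p(n) = -2n³ - 3n² + 5n + 4.
Then p(7) = -794.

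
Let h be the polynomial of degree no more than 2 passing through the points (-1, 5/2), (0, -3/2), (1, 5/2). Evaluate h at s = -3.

Write h(s) = as^2 + bs + c. Substituting each data point gives a linear system:
  a - b + c = 5/2
  c = -3/2
  a + b + c = 5/2
Solving the system yields a = 4, b = 0, c = -3/2.
So h(s) = 4s^2 - 3/2.
Then h(-3) = 69/2.

69/2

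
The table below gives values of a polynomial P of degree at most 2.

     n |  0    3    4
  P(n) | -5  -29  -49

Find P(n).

P(n) = -3n^2 + n - 5

Write P(n) = an^2 + bn + c. Substituting each data point gives a linear system:
  c = -5
  9a + 3b + c = -29
  16a + 4b + c = -49
Solving the system yields a = -3, b = 1, c = -5.
So P(n) = -3n^2 + n - 5.
Check: P(0) = -5. ✓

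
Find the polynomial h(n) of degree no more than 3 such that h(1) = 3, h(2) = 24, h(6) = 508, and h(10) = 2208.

Write h(n) = an^3 + bn^2 + cn + d. Substituting each data point gives a linear system:
  a + b + c + d = 3
  8a + 4b + 2c + d = 24
  216a + 36b + 6c + d = 508
  1000a + 100b + 10c + d = 2208
Solving the system yields a = 2, b = 2, c = 1, d = -2.
So h(n) = 2n^3 + 2n^2 + n - 2.
Check: h(1) = 3. ✓

h(n) = 2n^3 + 2n^2 + n - 2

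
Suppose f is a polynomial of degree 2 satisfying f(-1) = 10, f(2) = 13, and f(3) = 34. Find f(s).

f(s) = 5s^2 - 4s + 1

Write f(s) = as^2 + bs + c. Substituting each data point gives a linear system:
  a - b + c = 10
  4a + 2b + c = 13
  9a + 3b + c = 34
Solving the system yields a = 5, b = -4, c = 1.
So f(s) = 5s^2 - 4s + 1.
Check: f(3) = 34. ✓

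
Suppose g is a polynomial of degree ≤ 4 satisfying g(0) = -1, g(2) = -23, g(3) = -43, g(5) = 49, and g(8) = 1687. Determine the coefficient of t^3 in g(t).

Write g(t) = at^4 + bt^3 + ct^2 + dt + e. Substituting each data point gives a linear system:
  e = -1
  16a + 8b + 4c + 2d + e = -23
  81a + 27b + 9c + 3d + e = -43
  625a + 125b + 25c + 5d + e = 49
  4096a + 512b + 64c + 8d + e = 1687
Solving the system yields a = 1, b = -5, c = 3, d = -5, e = -1.
So g(t) = t^4 - 5t^3 + 3t^2 - 5t - 1.
The coefficient of t^3 is -5.

-5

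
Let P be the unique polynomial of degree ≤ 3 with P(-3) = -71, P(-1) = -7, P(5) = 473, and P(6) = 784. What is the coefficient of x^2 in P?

3

Write P(x) = ax^3 + bx^2 + cx + d. Substituting each data point gives a linear system:
  -27a + 9b - 3c + d = -71
  -a + b - c + d = -7
  125a + 25b + 5c + d = 473
  216a + 36b + 6c + d = 784
Solving the system yields a = 3, b = 3, c = 5, d = -2.
So P(x) = 3x^3 + 3x^2 + 5x - 2.
The coefficient of x^2 is 3.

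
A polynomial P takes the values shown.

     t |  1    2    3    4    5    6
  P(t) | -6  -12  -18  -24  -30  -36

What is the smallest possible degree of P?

Forward differences of the values at t = 1, 2, 3, 4, 5, 6:
  P  : -6  -12  -18  -24  -30  -36
  Δ  : -6  -6  -6  -6  -6
  Δ^2: 0  0  0  0
  Δ^3: 0  0  0
  Δ^4: 0  0
  Δ^5: 0
The first differences are constant (-6) and nonzero, while all higher differences vanish, so the minimal degree is 1.

1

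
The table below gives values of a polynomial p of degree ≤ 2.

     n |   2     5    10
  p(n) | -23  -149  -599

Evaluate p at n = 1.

Write p(n) = an^2 + bn + c. Substituting each data point gives a linear system:
  4a + 2b + c = -23
  25a + 5b + c = -149
  100a + 10b + c = -599
Solving the system yields a = -6, b = 0, c = 1.
So p(n) = -6n^2 + 1.
Then p(1) = -5.

-5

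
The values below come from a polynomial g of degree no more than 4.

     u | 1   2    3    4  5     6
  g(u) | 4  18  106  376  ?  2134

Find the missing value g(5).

On equispaced nodes a degree-4 polynomial has vanishing fifth forward difference, so
  - g(1) + 5·g(2) - 10·g(3) + 10·g(4) - 5·g(5) + g(6) = 0.
Substituting the known values and solving for g(5):
  -5·g(5) = -4920
  g(5) = 984.

984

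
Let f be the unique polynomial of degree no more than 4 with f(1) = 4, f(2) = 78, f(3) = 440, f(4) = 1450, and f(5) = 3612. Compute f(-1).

Write f(t) = at^4 + bt^3 + ct^2 + dt + e. Substituting each data point gives a linear system:
  a + b + c + d + e = 4
  16a + 8b + 4c + 2d + e = 78
  81a + 27b + 9c + 3d + e = 440
  256a + 64b + 16c + 4d + e = 1450
  625a + 125b + 25c + 5d + e = 3612
Solving the system yields a = 6, b = 0, c = -6, d = 2, e = 2.
So f(t) = 6t⁴ - 6t² + 2t + 2.
Then f(-1) = 0.

0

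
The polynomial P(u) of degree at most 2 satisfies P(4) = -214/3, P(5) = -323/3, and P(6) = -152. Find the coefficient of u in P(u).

-1/3

Write P(u) = au^2 + bu + c. Substituting each data point gives a linear system:
  16a + 4b + c = -214/3
  25a + 5b + c = -323/3
  36a + 6b + c = -152
Solving the system yields a = -4, b = -1/3, c = -6.
So P(u) = -4u^2 - (1/3)u - 6.
The coefficient of u is -1/3.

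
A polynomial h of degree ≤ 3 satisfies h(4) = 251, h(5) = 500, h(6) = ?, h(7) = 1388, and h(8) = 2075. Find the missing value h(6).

871

On equispaced nodes a degree-3 polynomial has vanishing fourth forward difference, so
  h(4) - 4·h(5) + 6·h(6) - 4·h(7) + h(8) = 0.
Substituting the known values and solving for h(6):
  6·h(6) = 5226
  h(6) = 871.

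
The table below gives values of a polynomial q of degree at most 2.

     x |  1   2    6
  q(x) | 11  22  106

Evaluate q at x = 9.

211

Using the Lagrange interpolation formula with nodes 1, 2, 6:
  L_0(x) = (x - 2)(x - 6) / 5
  L_1(x) = (x - 1)(x - 6) / -4
  L_2(x) = (x - 1)(x - 2) / 20
Then q(x) = 11·L_0(x) + 22·L_1(x) + 106·L_2(x).
Expanding and collecting terms gives q(x) = 2x^2 + 5x + 4.
Evaluating at x = 9: q(9) = 211.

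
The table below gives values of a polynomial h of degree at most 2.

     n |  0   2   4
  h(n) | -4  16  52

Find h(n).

Write h(n) = an^2 + bn + c. Substituting each data point gives a linear system:
  c = -4
  4a + 2b + c = 16
  16a + 4b + c = 52
Solving the system yields a = 2, b = 6, c = -4.
So h(n) = 2n² + 6n - 4.
Check: h(4) = 52. ✓

h(n) = 2n^2 + 6n - 4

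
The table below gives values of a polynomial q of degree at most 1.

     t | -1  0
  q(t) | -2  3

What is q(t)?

q(t) = 5t + 3

Using the Lagrange interpolation formula with nodes -1, 0:
  L_0(t) = t / -1
  L_1(t) = (t + 1) / 1
Then q(t) = -2·L_0(t) + 3·L_1(t).
Expanding and collecting terms gives q(t) = 5t + 3.
Check: q(0) = 3. ✓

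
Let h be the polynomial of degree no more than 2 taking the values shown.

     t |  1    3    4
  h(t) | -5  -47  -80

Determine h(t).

Using the Lagrange interpolation formula with nodes 1, 3, 4:
  L_0(t) = (t - 3)(t - 4) / 6
  L_1(t) = (t - 1)(t - 4) / -2
  L_2(t) = (t - 1)(t - 3) / 3
Then h(t) = -5·L_0(t) - 47·L_1(t) - 80·L_2(t).
Expanding and collecting terms gives h(t) = -4t^2 - 5t + 4.
Check: h(3) = -47. ✓

h(t) = -4t^2 - 5t + 4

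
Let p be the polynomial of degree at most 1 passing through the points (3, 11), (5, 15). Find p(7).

Write p(x) = ax + b. Substituting each data point gives a linear system:
  3a + b = 11
  5a + b = 15
Solving the system yields a = 2, b = 5.
So p(x) = 2x + 5.
Then p(7) = 19.

19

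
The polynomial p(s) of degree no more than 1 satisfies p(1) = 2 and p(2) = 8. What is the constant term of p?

-4

Write p(s) = as + b. Substituting each data point gives a linear system:
  a + b = 2
  2a + b = 8
Solving the system yields a = 6, b = -4.
So p(s) = 6s - 4.
The constant term is -4.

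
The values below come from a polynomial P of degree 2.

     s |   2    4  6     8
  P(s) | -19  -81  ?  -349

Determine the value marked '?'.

On equispaced nodes a degree-2 polynomial has vanishing third forward difference, so
  - P(2) + 3·P(4) - 3·P(6) + P(8) = 0.
Substituting the known values and solving for P(6):
  -3·P(6) = 573
  P(6) = -191.

-191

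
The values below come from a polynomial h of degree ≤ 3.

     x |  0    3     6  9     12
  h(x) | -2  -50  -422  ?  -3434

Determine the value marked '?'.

On equispaced nodes a degree-3 polynomial has vanishing fourth forward difference, so
  h(0) - 4·h(3) + 6·h(6) - 4·h(9) + h(12) = 0.
Substituting the known values and solving for h(9):
  -4·h(9) = 5768
  h(9) = -1442.

-1442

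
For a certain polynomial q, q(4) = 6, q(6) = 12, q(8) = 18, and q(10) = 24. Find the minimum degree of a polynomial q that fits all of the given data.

Forward differences of the values at x = 4, 6, 8, 10:
  q  : 6  12  18  24
  Δ  : 6  6  6
  Δ^2: 0  0
  Δ^3: 0
The first differences are constant (6) and nonzero, while all higher differences vanish, so the minimal degree is 1.

1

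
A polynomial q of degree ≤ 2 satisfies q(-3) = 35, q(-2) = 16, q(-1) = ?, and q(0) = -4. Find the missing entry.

On equispaced nodes a degree-2 polynomial has vanishing third forward difference, so
  - q(-3) + 3·q(-2) - 3·q(-1) + q(0) = 0.
Substituting the known values and solving for q(-1):
  -3·q(-1) = -9
  q(-1) = 3.

3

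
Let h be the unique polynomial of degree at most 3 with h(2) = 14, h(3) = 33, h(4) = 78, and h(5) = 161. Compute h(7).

489

Forward differences of the values at x = 2, 3, 4, 5:
  h  : 14  33  78  161
  Δ  : 19  45  83
  Δ^2: 26  38
  Δ^3: 12
The third differences are constant, confirming degree 3.
Interpolating (Newton forward form) and evaluating at x = 7 gives h(7) = 489.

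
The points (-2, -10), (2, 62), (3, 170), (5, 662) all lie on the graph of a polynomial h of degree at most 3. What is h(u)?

Write h(u) = au^3 + bu^2 + cu + d. Substituting each data point gives a linear system:
  -8a + 4b - 2c + d = -10
  8a + 4b + 2c + d = 62
  27a + 9b + 3c + d = 170
  125a + 25b + 5c + d = 662
Solving the system yields a = 4, b = 6, c = 2, d = 2.
So h(u) = 4u^3 + 6u^2 + 2u + 2.
Check: h(5) = 662. ✓

h(u) = 4u^3 + 6u^2 + 2u + 2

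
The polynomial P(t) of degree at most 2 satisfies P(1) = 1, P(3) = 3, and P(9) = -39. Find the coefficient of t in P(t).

Write P(t) = at^2 + bt + c. Substituting each data point gives a linear system:
  a + b + c = 1
  9a + 3b + c = 3
  81a + 9b + c = -39
Solving the system yields a = -1, b = 5, c = -3.
So P(t) = -t^2 + 5t - 3.
The coefficient of t is 5.

5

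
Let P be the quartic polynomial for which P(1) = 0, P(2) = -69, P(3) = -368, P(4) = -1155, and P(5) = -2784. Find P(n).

P(n) = -4n^4 - 3n^3 + 3n^2 + 3n + 1

Using the Lagrange interpolation formula with nodes 1, 2, 3, 4, 5:
  L_0(n) = (n - 2)(n - 3)(n - 4)(n - 5) / 24
  L_1(n) = (n - 1)(n - 3)(n - 4)(n - 5) / -6
  L_2(n) = (n - 1)(n - 2)(n - 4)(n - 5) / 4
  L_3(n) = (n - 1)(n - 2)(n - 3)(n - 5) / -6
  L_4(n) = (n - 1)(n - 2)(n - 3)(n - 4) / 24
Then P(n) = 0·L_0(n) - 69·L_1(n) - 368·L_2(n) - 1155·L_3(n) - 2784·L_4(n).
Expanding and collecting terms gives P(n) = -4n⁴ - 3n³ + 3n² + 3n + 1.
Check: P(1) = 0. ✓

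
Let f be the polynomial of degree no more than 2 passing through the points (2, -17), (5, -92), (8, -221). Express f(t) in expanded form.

Write f(t) = at^2 + bt + c. Substituting each data point gives a linear system:
  4a + 2b + c = -17
  25a + 5b + c = -92
  64a + 8b + c = -221
Solving the system yields a = -3, b = -4, c = 3.
So f(t) = -3t^2 - 4t + 3.
Check: f(5) = -92. ✓

f(t) = -3t^2 - 4t + 3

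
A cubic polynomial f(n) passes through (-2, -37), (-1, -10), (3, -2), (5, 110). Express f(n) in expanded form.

Write f(n) = an^3 + bn^2 + cn + d. Substituting each data point gives a linear system:
  -8a + 4b - 2c + d = -37
  -a + b - c + d = -10
  27a + 9b + 3c + d = -2
  125a + 25b + 5c + d = 110
Solving the system yields a = 2, b = -5, c = -2, d = -5.
So f(n) = 2n³ - 5n² - 2n - 5.
Check: f(3) = -2. ✓

f(n) = 2n^3 - 5n^2 - 2n - 5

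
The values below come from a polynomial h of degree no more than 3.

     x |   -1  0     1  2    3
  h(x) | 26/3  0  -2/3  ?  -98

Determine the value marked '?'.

-70/3

On equispaced nodes a degree-3 polynomial has vanishing fourth forward difference, so
  h(-1) - 4·h(0) + 6·h(1) - 4·h(2) + h(3) = 0.
Substituting the known values and solving for h(2):
  -4·h(2) = 280/3
  h(2) = -70/3.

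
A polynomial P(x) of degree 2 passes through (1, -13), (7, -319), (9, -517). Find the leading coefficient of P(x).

Write P(x) = ax^2 + bx + c. Substituting each data point gives a linear system:
  a + b + c = -13
  49a + 7b + c = -319
  81a + 9b + c = -517
Solving the system yields a = -6, b = -3, c = -4.
So P(x) = -6x^2 - 3x - 4.
The leading coefficient is -6.

-6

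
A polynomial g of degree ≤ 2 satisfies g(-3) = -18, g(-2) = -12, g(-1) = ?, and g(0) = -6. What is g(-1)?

-8

The 3 known points determine the degree-2 polynomial uniquely.
Write g(n) = an^2 + bn + c. Substituting each data point gives a linear system:
  9a - 3b + c = -18
  4a - 2b + c = -12
  c = -6
Solving the system yields a = -1, b = 1, c = -6.
So g(n) = -n^2 + n - 6.
Then g(-1) = -8.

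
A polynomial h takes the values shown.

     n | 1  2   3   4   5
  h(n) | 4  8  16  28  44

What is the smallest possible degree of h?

2

Forward differences of the values at n = 1, 2, 3, 4, 5:
  h  : 4  8  16  28  44
  Δ  : 4  8  12  16
  Δ^2: 4  4  4
  Δ^3: 0  0
  Δ^4: 0
The second differences are constant (4) and nonzero, while all higher differences vanish, so the minimal degree is 2.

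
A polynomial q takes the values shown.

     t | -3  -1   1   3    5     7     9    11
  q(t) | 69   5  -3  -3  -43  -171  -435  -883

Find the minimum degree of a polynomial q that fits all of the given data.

Forward differences of the values at t = -3, -1, 1, 3, 5, 7, 9, 11:
  q  : 69  5  -3  -3  -43  -171  -435  -883
  Δ  : -64  -8  0  -40  -128  -264  -448
  Δ^2: 56  8  -40  -88  -136  -184
  Δ^3: -48  -48  -48  -48  -48
  Δ^4: 0  0  0  0
  Δ^5: 0  0  0
  Δ^6: 0  0
  Δ^7: 0
The third differences are constant (-48) and nonzero, while all higher differences vanish, so the minimal degree is 3.

3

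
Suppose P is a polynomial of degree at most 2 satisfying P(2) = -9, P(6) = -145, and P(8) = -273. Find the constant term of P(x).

Write P(x) = ax^2 + bx + c. Substituting each data point gives a linear system:
  4a + 2b + c = -9
  36a + 6b + c = -145
  64a + 8b + c = -273
Solving the system yields a = -5, b = 6, c = -1.
So P(x) = -5x^2 + 6x - 1.
The constant term is -1.

-1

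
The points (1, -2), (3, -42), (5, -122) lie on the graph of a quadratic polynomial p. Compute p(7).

-242

Using the Lagrange interpolation formula with nodes 1, 3, 5:
  L_0(s) = (s - 3)(s - 5) / 8
  L_1(s) = (s - 1)(s - 5) / -4
  L_2(s) = (s - 1)(s - 3) / 8
Then p(s) = -2·L_0(s) - 42·L_1(s) - 122·L_2(s).
Expanding and collecting terms gives p(s) = -5s² + 3.
Evaluating at s = 7: p(7) = -242.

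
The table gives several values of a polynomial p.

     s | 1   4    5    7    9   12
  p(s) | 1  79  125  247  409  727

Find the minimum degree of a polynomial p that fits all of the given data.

2

Divided differences on the nodes 1, 4, 5, 7, 9, 12:
  order 0: 1  79  125  247  409  727
  order 1: 26  46  61  81  106
  order 2: 5  5  5  5
  order 3: 0  0  0
  order 4: 0  0
  order 5: 0
The order-2 divided differences are all 5 (nonzero) and every higher order vanishes, so the data lies on a polynomial of degree exactly 2.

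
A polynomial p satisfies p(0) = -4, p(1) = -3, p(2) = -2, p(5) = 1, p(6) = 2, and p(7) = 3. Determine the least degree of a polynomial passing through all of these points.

1

Divided differences on the nodes 0, 1, 2, 5, 6, 7:
  order 0: -4  -3  -2  1  2  3
  order 1: 1  1  1  1  1
  order 2: 0  0  0  0
  order 3: 0  0  0
  order 4: 0  0
  order 5: 0
The order-1 divided differences are all 1 (nonzero) and every higher order vanishes, so the data lies on a polynomial of degree exactly 1.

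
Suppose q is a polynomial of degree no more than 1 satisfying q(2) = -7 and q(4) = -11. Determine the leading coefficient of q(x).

-2

Write q(x) = ax + b. Substituting each data point gives a linear system:
  2a + b = -7
  4a + b = -11
Solving the system yields a = -2, b = -3.
So q(x) = -2x - 3.
The leading coefficient is -2.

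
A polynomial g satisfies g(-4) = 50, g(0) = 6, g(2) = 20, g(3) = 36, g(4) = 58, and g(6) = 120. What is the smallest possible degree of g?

Divided differences on the nodes -4, 0, 2, 3, 4, 6:
  order 0: 50  6  20  36  58  120
  order 1: -11  7  16  22  31
  order 2: 3  3  3  3
  order 3: 0  0  0
  order 4: 0  0
  order 5: 0
The order-2 divided differences are all 3 (nonzero) and every higher order vanishes, so the data lies on a polynomial of degree exactly 2.

2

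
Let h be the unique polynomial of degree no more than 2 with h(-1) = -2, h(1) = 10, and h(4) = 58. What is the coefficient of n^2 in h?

2

Write h(n) = an^2 + bn + c. Substituting each data point gives a linear system:
  a - b + c = -2
  a + b + c = 10
  16a + 4b + c = 58
Solving the system yields a = 2, b = 6, c = 2.
So h(n) = 2n^2 + 6n + 2.
The leading coefficient is 2.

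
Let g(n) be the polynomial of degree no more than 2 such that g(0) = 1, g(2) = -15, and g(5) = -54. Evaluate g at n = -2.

9

Using the Lagrange interpolation formula with nodes 0, 2, 5:
  L_0(n) = (n - 2)(n - 5) / 10
  L_1(n) = n(n - 5) / -6
  L_2(n) = n(n - 2) / 15
Then g(n) = 1·L_0(n) - 15·L_1(n) - 54·L_2(n).
Expanding and collecting terms gives g(n) = -n^2 - 6n + 1.
Evaluating at n = -2: g(-2) = 9.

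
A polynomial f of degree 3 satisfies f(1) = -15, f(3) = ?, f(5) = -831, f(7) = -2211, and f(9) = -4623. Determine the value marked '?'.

-195

The 4 known points determine the degree-3 polynomial uniquely.
Write f(u) = au^3 + bu^2 + cu + d. Substituting each data point gives a linear system:
  a + b + c + d = -15
  125a + 25b + 5c + d = -831
  343a + 49b + 7c + d = -2211
  729a + 81b + 9c + d = -4623
Solving the system yields a = -6, b = -3, c = 0, d = -6.
So f(u) = -6u³ - 3u² - 6.
Then f(3) = -195.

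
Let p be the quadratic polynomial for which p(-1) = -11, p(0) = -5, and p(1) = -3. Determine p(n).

Using the Lagrange interpolation formula with nodes -1, 0, 1:
  L_0(n) = n(n - 1) / 2
  L_1(n) = (n + 1)(n - 1) / -1
  L_2(n) = (n + 1)n / 2
Then p(n) = -11·L_0(n) - 5·L_1(n) - 3·L_2(n).
Expanding and collecting terms gives p(n) = -2n² + 4n - 5.
Check: p(1) = -3. ✓

p(n) = -2n^2 + 4n - 5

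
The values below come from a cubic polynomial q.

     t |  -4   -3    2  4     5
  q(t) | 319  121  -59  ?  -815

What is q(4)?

-425

The 4 known points determine the degree-3 polynomial uniquely.
Write q(t) = at^3 + bt^2 + ct + d. Substituting each data point gives a linear system:
  -64a + 16b - 4c + d = 319
  -27a + 9b - 3c + d = 121
  8a + 4b + 2c + d = -59
  125a + 25b + 5c + d = -815
Solving the system yields a = -6, b = -3, c = 3, d = -5.
So q(t) = -6t^3 - 3t^2 + 3t - 5.
Then q(4) = -425.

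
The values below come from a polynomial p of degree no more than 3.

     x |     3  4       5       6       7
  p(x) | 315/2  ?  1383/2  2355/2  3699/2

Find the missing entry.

723/2

The 4 known points determine the degree-3 polynomial uniquely.
Write p(x) = ax^3 + bx^2 + cx + d. Substituting each data point gives a linear system:
  27a + 9b + 3c + d = 315/2
  125a + 25b + 5c + d = 1383/2
  216a + 36b + 6c + d = 2355/2
  343a + 49b + 7c + d = 3699/2
Solving the system yields a = 5, b = 3, c = -2, d = 3/2.
So p(x) = 5x^3 + 3x^2 - 2x + 3/2.
Then p(4) = 723/2.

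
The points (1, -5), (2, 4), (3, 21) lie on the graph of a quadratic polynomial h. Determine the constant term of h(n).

-6

Write h(n) = an^2 + bn + c. Substituting each data point gives a linear system:
  a + b + c = -5
  4a + 2b + c = 4
  9a + 3b + c = 21
Solving the system yields a = 4, b = -3, c = -6.
So h(n) = 4n^2 - 3n - 6.
The constant term is -6.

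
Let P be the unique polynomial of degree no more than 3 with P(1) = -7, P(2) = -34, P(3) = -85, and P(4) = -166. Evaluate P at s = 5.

-283

Using the Lagrange interpolation formula with nodes 1, 2, 3, 4:
  L_0(s) = (s - 2)(s - 3)(s - 4) / -6
  L_1(s) = (s - 1)(s - 3)(s - 4) / 2
  L_2(s) = (s - 1)(s - 2)(s - 4) / -2
  L_3(s) = (s - 1)(s - 2)(s - 3) / 6
Then P(s) = -7·L_0(s) - 34·L_1(s) - 85·L_2(s) - 166·L_3(s).
Expanding and collecting terms gives P(s) = -s³ - 6s² - 2s + 2.
Evaluating at s = 5: P(5) = -283.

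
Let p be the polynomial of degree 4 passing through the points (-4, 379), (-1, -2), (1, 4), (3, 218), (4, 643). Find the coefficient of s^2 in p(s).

0

Write p(s) = as^4 + bs^3 + cs^2 + ds + e. Substituting each data point gives a linear system:
  256a - 64b + 16c - 4d + e = 379
  a - b + c - d + e = -2
  a + b + c + d + e = 4
  81a + 27b + 9c + 3d + e = 218
  256a + 64b + 16c + 4d + e = 643
Solving the system yields a = 2, b = 2, c = 0, d = 1, e = -1.
So p(s) = 2s^4 + 2s^3 + s - 1.
The coefficient of s^2 is 0.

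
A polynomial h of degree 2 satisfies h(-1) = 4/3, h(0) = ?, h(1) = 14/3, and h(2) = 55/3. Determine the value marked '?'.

-1

The 3 known points determine the degree-2 polynomial uniquely.
Write h(u) = au^2 + bu + c. Substituting each data point gives a linear system:
  a - b + c = 4/3
  a + b + c = 14/3
  4a + 2b + c = 55/3
Solving the system yields a = 4, b = 5/3, c = -1.
So h(u) = 4u^2 + (5/3)u - 1.
Then h(0) = -1.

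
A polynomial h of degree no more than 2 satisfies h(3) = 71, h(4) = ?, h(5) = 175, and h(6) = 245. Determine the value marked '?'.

On equispaced nodes a degree-2 polynomial has vanishing third forward difference, so
  - h(3) + 3·h(4) - 3·h(5) + h(6) = 0.
Substituting the known values and solving for h(4):
  3·h(4) = 351
  h(4) = 117.

117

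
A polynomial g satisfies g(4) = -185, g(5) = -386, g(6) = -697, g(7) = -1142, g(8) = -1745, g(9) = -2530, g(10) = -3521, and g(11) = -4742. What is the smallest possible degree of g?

3

Forward differences of the values at t = 4, 5, 6, 7, 8, 9, 10, 11:
  g  : -185  -386  -697  -1142  -1745  -2530  -3521  -4742
  Δ  : -201  -311  -445  -603  -785  -991  -1221
  Δ^2: -110  -134  -158  -182  -206  -230
  Δ^3: -24  -24  -24  -24  -24
  Δ^4: 0  0  0  0
  Δ^5: 0  0  0
  Δ^6: 0  0
  Δ^7: 0
The third differences are constant (-24) and nonzero, while all higher differences vanish, so the minimal degree is 3.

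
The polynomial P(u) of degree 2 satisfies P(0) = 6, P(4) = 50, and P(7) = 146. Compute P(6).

Write P(u) = au^2 + bu + c. Substituting each data point gives a linear system:
  c = 6
  16a + 4b + c = 50
  49a + 7b + c = 146
Solving the system yields a = 3, b = -1, c = 6.
So P(u) = 3u^2 - u + 6.
Then P(6) = 108.

108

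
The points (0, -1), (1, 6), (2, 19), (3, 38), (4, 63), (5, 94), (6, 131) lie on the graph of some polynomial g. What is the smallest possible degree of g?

Forward differences of the values at x = 0, 1, 2, 3, 4, 5, 6:
  g  : -1  6  19  38  63  94  131
  Δ  : 7  13  19  25  31  37
  Δ^2: 6  6  6  6  6
  Δ^3: 0  0  0  0
  Δ^4: 0  0  0
  Δ^5: 0  0
  Δ^6: 0
The second differences are constant (6) and nonzero, while all higher differences vanish, so the minimal degree is 2.

2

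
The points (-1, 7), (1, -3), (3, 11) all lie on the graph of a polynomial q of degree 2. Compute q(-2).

21

Write q(n) = an^2 + bn + c. Substituting each data point gives a linear system:
  a - b + c = 7
  a + b + c = -3
  9a + 3b + c = 11
Solving the system yields a = 3, b = -5, c = -1.
So q(n) = 3n^2 - 5n - 1.
Then q(-2) = 21.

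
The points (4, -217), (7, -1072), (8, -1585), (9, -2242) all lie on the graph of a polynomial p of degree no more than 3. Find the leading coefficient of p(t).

Write p(t) = at^3 + bt^2 + ct + d. Substituting each data point gives a linear system:
  64a + 16b + 4c + d = -217
  343a + 49b + 7c + d = -1072
  512a + 64b + 8c + d = -1585
  729a + 81b + 9c + d = -2242
Solving the system yields a = -3, b = 0, c = -6, d = -1.
So p(t) = -3t^3 - 6t - 1.
The leading coefficient is -3.

-3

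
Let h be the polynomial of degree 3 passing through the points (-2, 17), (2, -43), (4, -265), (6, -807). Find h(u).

h(u) = -3u^3 - 4u^2 - 3u + 3

Using the Lagrange interpolation formula with nodes -2, 2, 4, 6:
  L_0(u) = (u - 2)(u - 4)(u - 6) / -192
  L_1(u) = (u + 2)(u - 4)(u - 6) / 32
  L_2(u) = (u + 2)(u - 2)(u - 6) / -24
  L_3(u) = (u + 2)(u - 2)(u - 4) / 64
Then h(u) = 17·L_0(u) - 43·L_1(u) - 265·L_2(u) - 807·L_3(u).
Expanding and collecting terms gives h(u) = -3u^3 - 4u^2 - 3u + 3.
Check: h(6) = -807. ✓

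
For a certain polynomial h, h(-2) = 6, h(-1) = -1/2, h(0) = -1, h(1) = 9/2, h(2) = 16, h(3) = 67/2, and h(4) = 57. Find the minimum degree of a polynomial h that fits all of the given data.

2

Forward differences of the values at u = -2, -1, 0, 1, 2, 3, 4:
  h  : 6  -1/2  -1  9/2  16  67/2  57
  Δ  : -13/2  -1/2  11/2  23/2  35/2  47/2
  Δ^2: 6  6  6  6  6
  Δ^3: 0  0  0  0
  Δ^4: 0  0  0
  Δ^5: 0  0
  Δ^6: 0
The second differences are constant (6) and nonzero, while all higher differences vanish, so the minimal degree is 2.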